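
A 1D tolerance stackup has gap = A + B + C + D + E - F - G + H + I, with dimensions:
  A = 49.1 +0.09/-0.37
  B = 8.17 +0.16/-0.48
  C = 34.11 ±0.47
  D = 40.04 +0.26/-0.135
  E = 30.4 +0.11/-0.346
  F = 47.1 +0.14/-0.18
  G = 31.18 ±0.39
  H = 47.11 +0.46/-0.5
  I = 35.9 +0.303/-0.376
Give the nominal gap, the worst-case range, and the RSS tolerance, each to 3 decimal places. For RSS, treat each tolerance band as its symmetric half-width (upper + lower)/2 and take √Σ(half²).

Stack each dimension's contribution:
  +A: nom +49.100 → Σnom=49.100; wc +0.090/-0.370 → slack +0.090/-0.370; half-tol=0.230, Σhalf²=0.052900
  +B: nom +8.170 → Σnom=57.270; wc +0.160/-0.480 → slack +0.250/-0.850; half-tol=0.320, Σhalf²=0.155300
  +C: nom +34.110 → Σnom=91.380; wc +0.470/-0.470 → slack +0.720/-1.320; half-tol=0.470, Σhalf²=0.376200
  +D: nom +40.040 → Σnom=131.420; wc +0.260/-0.135 → slack +0.980/-1.455; half-tol=0.198, Σhalf²=0.415206
  +E: nom +30.400 → Σnom=161.820; wc +0.110/-0.346 → slack +1.090/-1.801; half-tol=0.228, Σhalf²=0.467190
  -F: nom -47.100 → Σnom=114.720; wc +0.180/-0.140 → slack +1.270/-1.941; half-tol=0.160, Σhalf²=0.492790
  -G: nom -31.180 → Σnom=83.540; wc +0.390/-0.390 → slack +1.660/-2.331; half-tol=0.390, Σhalf²=0.644890
  +H: nom +47.110 → Σnom=130.650; wc +0.460/-0.500 → slack +2.120/-2.831; half-tol=0.480, Σhalf²=0.875290
  +I: nom +35.900 → Σnom=166.550; wc +0.303/-0.376 → slack +2.423/-3.207; half-tol=0.340, Σhalf²=0.990551
Nominal = 166.550. Worst-case = [166.550 - 3.207, 166.550 + 2.423] = [163.343, 168.973]. RSS = √0.990551 = 0.995.

nominal=166.550 wc=[163.343,168.973] rss=0.995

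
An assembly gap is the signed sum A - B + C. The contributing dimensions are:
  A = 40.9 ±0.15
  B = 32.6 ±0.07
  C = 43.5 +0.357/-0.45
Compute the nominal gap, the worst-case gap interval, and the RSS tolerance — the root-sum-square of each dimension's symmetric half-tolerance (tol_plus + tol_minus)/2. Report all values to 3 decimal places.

nominal=51.800 wc=[51.130,52.377] rss=0.436

Stack each dimension's contribution:
  +A: nom +40.900 → Σnom=40.900; wc +0.150/-0.150 → slack +0.150/-0.150; half-tol=0.150, Σhalf²=0.022500
  -B: nom -32.600 → Σnom=8.300; wc +0.070/-0.070 → slack +0.220/-0.220; half-tol=0.070, Σhalf²=0.027400
  +C: nom +43.500 → Σnom=51.800; wc +0.357/-0.450 → slack +0.577/-0.670; half-tol=0.403, Σhalf²=0.190212
Nominal = 51.800. Worst-case = [51.800 - 0.670, 51.800 + 0.577] = [51.130, 52.377]. RSS = √0.190212 = 0.436.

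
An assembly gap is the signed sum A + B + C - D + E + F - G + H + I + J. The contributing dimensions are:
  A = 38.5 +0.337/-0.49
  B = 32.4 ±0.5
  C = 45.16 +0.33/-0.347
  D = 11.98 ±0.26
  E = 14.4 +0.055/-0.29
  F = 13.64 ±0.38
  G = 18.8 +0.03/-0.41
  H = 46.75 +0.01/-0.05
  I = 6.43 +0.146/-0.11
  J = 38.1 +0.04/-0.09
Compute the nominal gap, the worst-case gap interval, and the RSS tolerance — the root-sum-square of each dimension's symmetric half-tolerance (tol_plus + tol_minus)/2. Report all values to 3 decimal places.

nominal=204.600 wc=[202.053,207.068] rss=0.920

Stack each dimension's contribution:
  +A: nom +38.500 → Σnom=38.500; wc +0.337/-0.490 → slack +0.337/-0.490; half-tol=0.413, Σhalf²=0.170982
  +B: nom +32.400 → Σnom=70.900; wc +0.500/-0.500 → slack +0.837/-0.990; half-tol=0.500, Σhalf²=0.420982
  +C: nom +45.160 → Σnom=116.060; wc +0.330/-0.347 → slack +1.167/-1.337; half-tol=0.339, Σhalf²=0.535564
  -D: nom -11.980 → Σnom=104.080; wc +0.260/-0.260 → slack +1.427/-1.597; half-tol=0.260, Σhalf²=0.603164
  +E: nom +14.400 → Σnom=118.480; wc +0.055/-0.290 → slack +1.482/-1.887; half-tol=0.172, Σhalf²=0.632921
  +F: nom +13.640 → Σnom=132.120; wc +0.380/-0.380 → slack +1.862/-2.267; half-tol=0.380, Σhalf²=0.777321
  -G: nom -18.800 → Σnom=113.320; wc +0.410/-0.030 → slack +2.272/-2.297; half-tol=0.220, Σhalf²=0.825721
  +H: nom +46.750 → Σnom=160.070; wc +0.010/-0.050 → slack +2.282/-2.347; half-tol=0.030, Σhalf²=0.826621
  +I: nom +6.430 → Σnom=166.500; wc +0.146/-0.110 → slack +2.428/-2.457; half-tol=0.128, Σhalf²=0.843005
  +J: nom +38.100 → Σnom=204.600; wc +0.040/-0.090 → slack +2.468/-2.547; half-tol=0.065, Σhalf²=0.847230
Nominal = 204.600. Worst-case = [204.600 - 2.547, 204.600 + 2.468] = [202.053, 207.068]. RSS = √0.847230 = 0.920.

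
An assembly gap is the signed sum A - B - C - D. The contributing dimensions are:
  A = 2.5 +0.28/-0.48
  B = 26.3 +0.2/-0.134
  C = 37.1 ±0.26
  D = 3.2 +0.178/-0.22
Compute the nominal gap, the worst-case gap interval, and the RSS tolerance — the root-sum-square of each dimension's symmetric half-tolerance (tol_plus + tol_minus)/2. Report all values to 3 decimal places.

Stack each dimension's contribution:
  +A: nom +2.500 → Σnom=2.500; wc +0.280/-0.480 → slack +0.280/-0.480; half-tol=0.380, Σhalf²=0.144400
  -B: nom -26.300 → Σnom=-23.800; wc +0.134/-0.200 → slack +0.414/-0.680; half-tol=0.167, Σhalf²=0.172289
  -C: nom -37.100 → Σnom=-60.900; wc +0.260/-0.260 → slack +0.674/-0.940; half-tol=0.260, Σhalf²=0.239889
  -D: nom -3.200 → Σnom=-64.100; wc +0.220/-0.178 → slack +0.894/-1.118; half-tol=0.199, Σhalf²=0.279490
Nominal = -64.100. Worst-case = [-64.100 - 1.118, -64.100 + 0.894] = [-65.218, -63.206]. RSS = √0.279490 = 0.529.

nominal=-64.100 wc=[-65.218,-63.206] rss=0.529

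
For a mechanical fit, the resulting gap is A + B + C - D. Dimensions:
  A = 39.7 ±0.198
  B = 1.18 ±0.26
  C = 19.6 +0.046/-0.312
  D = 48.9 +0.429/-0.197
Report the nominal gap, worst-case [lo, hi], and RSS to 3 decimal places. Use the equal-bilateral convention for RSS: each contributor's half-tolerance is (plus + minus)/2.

Stack each dimension's contribution:
  +A: nom +39.700 → Σnom=39.700; wc +0.198/-0.198 → slack +0.198/-0.198; half-tol=0.198, Σhalf²=0.039204
  +B: nom +1.180 → Σnom=40.880; wc +0.260/-0.260 → slack +0.458/-0.458; half-tol=0.260, Σhalf²=0.106804
  +C: nom +19.600 → Σnom=60.480; wc +0.046/-0.312 → slack +0.504/-0.770; half-tol=0.179, Σhalf²=0.138845
  -D: nom -48.900 → Σnom=11.580; wc +0.197/-0.429 → slack +0.701/-1.199; half-tol=0.313, Σhalf²=0.236814
Nominal = 11.580. Worst-case = [11.580 - 1.199, 11.580 + 0.701] = [10.381, 12.281]. RSS = √0.236814 = 0.487.

nominal=11.580 wc=[10.381,12.281] rss=0.487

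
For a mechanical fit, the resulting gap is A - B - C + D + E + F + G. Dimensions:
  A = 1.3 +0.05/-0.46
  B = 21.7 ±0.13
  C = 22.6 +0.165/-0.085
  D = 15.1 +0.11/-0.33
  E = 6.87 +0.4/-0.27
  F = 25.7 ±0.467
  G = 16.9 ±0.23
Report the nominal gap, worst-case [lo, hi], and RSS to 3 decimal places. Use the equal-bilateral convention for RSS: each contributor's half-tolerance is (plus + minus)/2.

Stack each dimension's contribution:
  +A: nom +1.300 → Σnom=1.300; wc +0.050/-0.460 → slack +0.050/-0.460; half-tol=0.255, Σhalf²=0.065025
  -B: nom -21.700 → Σnom=-20.400; wc +0.130/-0.130 → slack +0.180/-0.590; half-tol=0.130, Σhalf²=0.081925
  -C: nom -22.600 → Σnom=-43.000; wc +0.085/-0.165 → slack +0.265/-0.755; half-tol=0.125, Σhalf²=0.097550
  +D: nom +15.100 → Σnom=-27.900; wc +0.110/-0.330 → slack +0.375/-1.085; half-tol=0.220, Σhalf²=0.145950
  +E: nom +6.870 → Σnom=-21.030; wc +0.400/-0.270 → slack +0.775/-1.355; half-tol=0.335, Σhalf²=0.258175
  +F: nom +25.700 → Σnom=4.670; wc +0.467/-0.467 → slack +1.242/-1.822; half-tol=0.467, Σhalf²=0.476264
  +G: nom +16.900 → Σnom=21.570; wc +0.230/-0.230 → slack +1.472/-2.052; half-tol=0.230, Σhalf²=0.529164
Nominal = 21.570. Worst-case = [21.570 - 2.052, 21.570 + 1.472] = [19.518, 23.042]. RSS = √0.529164 = 0.727.

nominal=21.570 wc=[19.518,23.042] rss=0.727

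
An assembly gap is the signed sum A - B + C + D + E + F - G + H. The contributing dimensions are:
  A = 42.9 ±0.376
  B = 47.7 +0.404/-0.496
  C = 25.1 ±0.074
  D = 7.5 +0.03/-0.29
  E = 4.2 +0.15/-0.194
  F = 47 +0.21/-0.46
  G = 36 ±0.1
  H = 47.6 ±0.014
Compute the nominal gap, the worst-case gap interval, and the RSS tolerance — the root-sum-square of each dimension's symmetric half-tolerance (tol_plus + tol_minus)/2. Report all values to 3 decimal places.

nominal=90.600 wc=[88.688,92.050] rss=0.726

Stack each dimension's contribution:
  +A: nom +42.900 → Σnom=42.900; wc +0.376/-0.376 → slack +0.376/-0.376; half-tol=0.376, Σhalf²=0.141376
  -B: nom -47.700 → Σnom=-4.800; wc +0.496/-0.404 → slack +0.872/-0.780; half-tol=0.450, Σhalf²=0.343876
  +C: nom +25.100 → Σnom=20.300; wc +0.074/-0.074 → slack +0.946/-0.854; half-tol=0.074, Σhalf²=0.349352
  +D: nom +7.500 → Σnom=27.800; wc +0.030/-0.290 → slack +0.976/-1.144; half-tol=0.160, Σhalf²=0.374952
  +E: nom +4.200 → Σnom=32.000; wc +0.150/-0.194 → slack +1.126/-1.338; half-tol=0.172, Σhalf²=0.404536
  +F: nom +47.000 → Σnom=79.000; wc +0.210/-0.460 → slack +1.336/-1.798; half-tol=0.335, Σhalf²=0.516761
  -G: nom -36.000 → Σnom=43.000; wc +0.100/-0.100 → slack +1.436/-1.898; half-tol=0.100, Σhalf²=0.526761
  +H: nom +47.600 → Σnom=90.600; wc +0.014/-0.014 → slack +1.450/-1.912; half-tol=0.014, Σhalf²=0.526957
Nominal = 90.600. Worst-case = [90.600 - 1.912, 90.600 + 1.450] = [88.688, 92.050]. RSS = √0.526957 = 0.726.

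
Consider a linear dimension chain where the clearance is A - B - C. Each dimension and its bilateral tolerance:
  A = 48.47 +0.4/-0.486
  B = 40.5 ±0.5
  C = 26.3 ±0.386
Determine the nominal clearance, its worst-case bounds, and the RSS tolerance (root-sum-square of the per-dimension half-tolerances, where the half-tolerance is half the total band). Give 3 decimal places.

nominal=-18.330 wc=[-19.702,-17.044] rss=0.772

Stack each dimension's contribution:
  +A: nom +48.470 → Σnom=48.470; wc +0.400/-0.486 → slack +0.400/-0.486; half-tol=0.443, Σhalf²=0.196249
  -B: nom -40.500 → Σnom=7.970; wc +0.500/-0.500 → slack +0.900/-0.986; half-tol=0.500, Σhalf²=0.446249
  -C: nom -26.300 → Σnom=-18.330; wc +0.386/-0.386 → slack +1.286/-1.372; half-tol=0.386, Σhalf²=0.595245
Nominal = -18.330. Worst-case = [-18.330 - 1.372, -18.330 + 1.286] = [-19.702, -17.044]. RSS = √0.595245 = 0.772.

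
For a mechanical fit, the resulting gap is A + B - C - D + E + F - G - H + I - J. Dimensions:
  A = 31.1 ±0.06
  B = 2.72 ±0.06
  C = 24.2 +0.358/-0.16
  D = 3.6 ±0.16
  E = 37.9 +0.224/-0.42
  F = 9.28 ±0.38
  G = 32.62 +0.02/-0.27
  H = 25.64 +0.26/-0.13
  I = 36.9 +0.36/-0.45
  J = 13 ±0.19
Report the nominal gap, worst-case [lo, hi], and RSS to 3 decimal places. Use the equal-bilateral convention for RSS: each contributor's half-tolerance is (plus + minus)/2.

nominal=18.840 wc=[16.482,20.834] rss=0.779

Stack each dimension's contribution:
  +A: nom +31.100 → Σnom=31.100; wc +0.060/-0.060 → slack +0.060/-0.060; half-tol=0.060, Σhalf²=0.003600
  +B: nom +2.720 → Σnom=33.820; wc +0.060/-0.060 → slack +0.120/-0.120; half-tol=0.060, Σhalf²=0.007200
  -C: nom -24.200 → Σnom=9.620; wc +0.160/-0.358 → slack +0.280/-0.478; half-tol=0.259, Σhalf²=0.074281
  -D: nom -3.600 → Σnom=6.020; wc +0.160/-0.160 → slack +0.440/-0.638; half-tol=0.160, Σhalf²=0.099881
  +E: nom +37.900 → Σnom=43.920; wc +0.224/-0.420 → slack +0.664/-1.058; half-tol=0.322, Σhalf²=0.203565
  +F: nom +9.280 → Σnom=53.200; wc +0.380/-0.380 → slack +1.044/-1.438; half-tol=0.380, Σhalf²=0.347965
  -G: nom -32.620 → Σnom=20.580; wc +0.270/-0.020 → slack +1.314/-1.458; half-tol=0.145, Σhalf²=0.368990
  -H: nom -25.640 → Σnom=-5.060; wc +0.130/-0.260 → slack +1.444/-1.718; half-tol=0.195, Σhalf²=0.407015
  +I: nom +36.900 → Σnom=31.840; wc +0.360/-0.450 → slack +1.804/-2.168; half-tol=0.405, Σhalf²=0.571040
  -J: nom -13.000 → Σnom=18.840; wc +0.190/-0.190 → slack +1.994/-2.358; half-tol=0.190, Σhalf²=0.607140
Nominal = 18.840. Worst-case = [18.840 - 2.358, 18.840 + 1.994] = [16.482, 20.834]. RSS = √0.607140 = 0.779.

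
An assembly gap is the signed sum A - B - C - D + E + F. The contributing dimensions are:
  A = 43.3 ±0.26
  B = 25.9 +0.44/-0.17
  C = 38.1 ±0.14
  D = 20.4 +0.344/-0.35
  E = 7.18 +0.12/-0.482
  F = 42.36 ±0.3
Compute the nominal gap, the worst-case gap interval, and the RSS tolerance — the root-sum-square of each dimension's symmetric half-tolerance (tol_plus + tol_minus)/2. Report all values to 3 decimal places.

Stack each dimension's contribution:
  +A: nom +43.300 → Σnom=43.300; wc +0.260/-0.260 → slack +0.260/-0.260; half-tol=0.260, Σhalf²=0.067600
  -B: nom -25.900 → Σnom=17.400; wc +0.170/-0.440 → slack +0.430/-0.700; half-tol=0.305, Σhalf²=0.160625
  -C: nom -38.100 → Σnom=-20.700; wc +0.140/-0.140 → slack +0.570/-0.840; half-tol=0.140, Σhalf²=0.180225
  -D: nom -20.400 → Σnom=-41.100; wc +0.350/-0.344 → slack +0.920/-1.184; half-tol=0.347, Σhalf²=0.300634
  +E: nom +7.180 → Σnom=-33.920; wc +0.120/-0.482 → slack +1.040/-1.666; half-tol=0.301, Σhalf²=0.391235
  +F: nom +42.360 → Σnom=8.440; wc +0.300/-0.300 → slack +1.340/-1.966; half-tol=0.300, Σhalf²=0.481235
Nominal = 8.440. Worst-case = [8.440 - 1.966, 8.440 + 1.340] = [6.474, 9.780]. RSS = √0.481235 = 0.694.

nominal=8.440 wc=[6.474,9.780] rss=0.694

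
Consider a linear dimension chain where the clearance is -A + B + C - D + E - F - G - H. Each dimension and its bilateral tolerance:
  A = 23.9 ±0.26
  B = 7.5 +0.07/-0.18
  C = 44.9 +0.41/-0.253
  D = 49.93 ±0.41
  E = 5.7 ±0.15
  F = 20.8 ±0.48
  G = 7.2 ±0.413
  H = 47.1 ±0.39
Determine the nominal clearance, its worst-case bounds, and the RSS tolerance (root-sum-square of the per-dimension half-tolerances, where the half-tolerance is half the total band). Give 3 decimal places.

Stack each dimension's contribution:
  -A: nom -23.900 → Σnom=-23.900; wc +0.260/-0.260 → slack +0.260/-0.260; half-tol=0.260, Σhalf²=0.067600
  +B: nom +7.500 → Σnom=-16.400; wc +0.070/-0.180 → slack +0.330/-0.440; half-tol=0.125, Σhalf²=0.083225
  +C: nom +44.900 → Σnom=28.500; wc +0.410/-0.253 → slack +0.740/-0.693; half-tol=0.332, Σhalf²=0.193117
  -D: nom -49.930 → Σnom=-21.430; wc +0.410/-0.410 → slack +1.150/-1.103; half-tol=0.410, Σhalf²=0.361217
  +E: nom +5.700 → Σnom=-15.730; wc +0.150/-0.150 → slack +1.300/-1.253; half-tol=0.150, Σhalf²=0.383717
  -F: nom -20.800 → Σnom=-36.530; wc +0.480/-0.480 → slack +1.780/-1.733; half-tol=0.480, Σhalf²=0.614117
  -G: nom -7.200 → Σnom=-43.730; wc +0.413/-0.413 → slack +2.193/-2.146; half-tol=0.413, Σhalf²=0.784686
  -H: nom -47.100 → Σnom=-90.830; wc +0.390/-0.390 → slack +2.583/-2.536; half-tol=0.390, Σhalf²=0.936786
Nominal = -90.830. Worst-case = [-90.830 - 2.536, -90.830 + 2.583] = [-93.366, -88.247]. RSS = √0.936786 = 0.968.

nominal=-90.830 wc=[-93.366,-88.247] rss=0.968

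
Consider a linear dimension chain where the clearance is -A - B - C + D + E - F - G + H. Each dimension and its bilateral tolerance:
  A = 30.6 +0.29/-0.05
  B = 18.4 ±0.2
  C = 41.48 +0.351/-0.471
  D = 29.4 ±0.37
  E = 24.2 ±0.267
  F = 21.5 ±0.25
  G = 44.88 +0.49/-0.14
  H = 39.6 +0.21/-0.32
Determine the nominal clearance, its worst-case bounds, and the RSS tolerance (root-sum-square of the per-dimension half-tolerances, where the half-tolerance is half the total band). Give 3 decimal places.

nominal=-63.660 wc=[-66.198,-61.702] rss=0.823

Stack each dimension's contribution:
  -A: nom -30.600 → Σnom=-30.600; wc +0.050/-0.290 → slack +0.050/-0.290; half-tol=0.170, Σhalf²=0.028900
  -B: nom -18.400 → Σnom=-49.000; wc +0.200/-0.200 → slack +0.250/-0.490; half-tol=0.200, Σhalf²=0.068900
  -C: nom -41.480 → Σnom=-90.480; wc +0.471/-0.351 → slack +0.721/-0.841; half-tol=0.411, Σhalf²=0.237821
  +D: nom +29.400 → Σnom=-61.080; wc +0.370/-0.370 → slack +1.091/-1.211; half-tol=0.370, Σhalf²=0.374721
  +E: nom +24.200 → Σnom=-36.880; wc +0.267/-0.267 → slack +1.358/-1.478; half-tol=0.267, Σhalf²=0.446010
  -F: nom -21.500 → Σnom=-58.380; wc +0.250/-0.250 → slack +1.608/-1.728; half-tol=0.250, Σhalf²=0.508510
  -G: nom -44.880 → Σnom=-103.260; wc +0.140/-0.490 → slack +1.748/-2.218; half-tol=0.315, Σhalf²=0.607735
  +H: nom +39.600 → Σnom=-63.660; wc +0.210/-0.320 → slack +1.958/-2.538; half-tol=0.265, Σhalf²=0.677960
Nominal = -63.660. Worst-case = [-63.660 - 2.538, -63.660 + 1.958] = [-66.198, -61.702]. RSS = √0.677960 = 0.823.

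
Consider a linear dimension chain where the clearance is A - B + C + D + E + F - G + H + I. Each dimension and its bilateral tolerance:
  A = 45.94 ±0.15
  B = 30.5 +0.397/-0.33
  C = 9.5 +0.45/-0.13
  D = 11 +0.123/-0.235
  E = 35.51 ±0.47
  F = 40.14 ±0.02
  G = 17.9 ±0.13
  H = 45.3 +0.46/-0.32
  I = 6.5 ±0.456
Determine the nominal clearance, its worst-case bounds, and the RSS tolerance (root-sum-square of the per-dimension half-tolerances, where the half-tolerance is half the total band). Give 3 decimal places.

nominal=145.490 wc=[143.182,148.079] rss=0.932

Stack each dimension's contribution:
  +A: nom +45.940 → Σnom=45.940; wc +0.150/-0.150 → slack +0.150/-0.150; half-tol=0.150, Σhalf²=0.022500
  -B: nom -30.500 → Σnom=15.440; wc +0.330/-0.397 → slack +0.480/-0.547; half-tol=0.364, Σhalf²=0.154632
  +C: nom +9.500 → Σnom=24.940; wc +0.450/-0.130 → slack +0.930/-0.677; half-tol=0.290, Σhalf²=0.238732
  +D: nom +11.000 → Σnom=35.940; wc +0.123/-0.235 → slack +1.053/-0.912; half-tol=0.179, Σhalf²=0.270773
  +E: nom +35.510 → Σnom=71.450; wc +0.470/-0.470 → slack +1.523/-1.382; half-tol=0.470, Σhalf²=0.491673
  +F: nom +40.140 → Σnom=111.590; wc +0.020/-0.020 → slack +1.543/-1.402; half-tol=0.020, Σhalf²=0.492073
  -G: nom -17.900 → Σnom=93.690; wc +0.130/-0.130 → slack +1.673/-1.532; half-tol=0.130, Σhalf²=0.508973
  +H: nom +45.300 → Σnom=138.990; wc +0.460/-0.320 → slack +2.133/-1.852; half-tol=0.390, Σhalf²=0.661073
  +I: nom +6.500 → Σnom=145.490; wc +0.456/-0.456 → slack +2.589/-2.308; half-tol=0.456, Σhalf²=0.869009
Nominal = 145.490. Worst-case = [145.490 - 2.308, 145.490 + 2.589] = [143.182, 148.079]. RSS = √0.869009 = 0.932.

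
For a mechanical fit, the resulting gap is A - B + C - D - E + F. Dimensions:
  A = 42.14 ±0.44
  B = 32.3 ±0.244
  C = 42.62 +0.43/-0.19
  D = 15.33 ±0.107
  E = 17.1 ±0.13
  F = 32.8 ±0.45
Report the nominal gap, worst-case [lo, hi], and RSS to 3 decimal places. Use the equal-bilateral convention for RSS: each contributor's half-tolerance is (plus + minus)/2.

Stack each dimension's contribution:
  +A: nom +42.140 → Σnom=42.140; wc +0.440/-0.440 → slack +0.440/-0.440; half-tol=0.440, Σhalf²=0.193600
  -B: nom -32.300 → Σnom=9.840; wc +0.244/-0.244 → slack +0.684/-0.684; half-tol=0.244, Σhalf²=0.253136
  +C: nom +42.620 → Σnom=52.460; wc +0.430/-0.190 → slack +1.114/-0.874; half-tol=0.310, Σhalf²=0.349236
  -D: nom -15.330 → Σnom=37.130; wc +0.107/-0.107 → slack +1.221/-0.981; half-tol=0.107, Σhalf²=0.360685
  -E: nom -17.100 → Σnom=20.030; wc +0.130/-0.130 → slack +1.351/-1.111; half-tol=0.130, Σhalf²=0.377585
  +F: nom +32.800 → Σnom=52.830; wc +0.450/-0.450 → slack +1.801/-1.561; half-tol=0.450, Σhalf²=0.580085
Nominal = 52.830. Worst-case = [52.830 - 1.561, 52.830 + 1.801] = [51.269, 54.631]. RSS = √0.580085 = 0.762.

nominal=52.830 wc=[51.269,54.631] rss=0.762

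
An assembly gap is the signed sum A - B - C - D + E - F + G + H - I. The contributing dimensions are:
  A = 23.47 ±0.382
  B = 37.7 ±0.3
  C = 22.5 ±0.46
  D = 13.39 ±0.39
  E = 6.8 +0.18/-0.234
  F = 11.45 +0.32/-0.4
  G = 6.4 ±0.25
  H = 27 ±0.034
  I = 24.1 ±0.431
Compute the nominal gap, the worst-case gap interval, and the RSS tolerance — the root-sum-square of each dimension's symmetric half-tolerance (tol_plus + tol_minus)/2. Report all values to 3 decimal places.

nominal=-45.470 wc=[-48.271,-42.643] rss=1.011

Stack each dimension's contribution:
  +A: nom +23.470 → Σnom=23.470; wc +0.382/-0.382 → slack +0.382/-0.382; half-tol=0.382, Σhalf²=0.145924
  -B: nom -37.700 → Σnom=-14.230; wc +0.300/-0.300 → slack +0.682/-0.682; half-tol=0.300, Σhalf²=0.235924
  -C: nom -22.500 → Σnom=-36.730; wc +0.460/-0.460 → slack +1.142/-1.142; half-tol=0.460, Σhalf²=0.447524
  -D: nom -13.390 → Σnom=-50.120; wc +0.390/-0.390 → slack +1.532/-1.532; half-tol=0.390, Σhalf²=0.599624
  +E: nom +6.800 → Σnom=-43.320; wc +0.180/-0.234 → slack +1.712/-1.766; half-tol=0.207, Σhalf²=0.642473
  -F: nom -11.450 → Σnom=-54.770; wc +0.400/-0.320 → slack +2.112/-2.086; half-tol=0.360, Σhalf²=0.772073
  +G: nom +6.400 → Σnom=-48.370; wc +0.250/-0.250 → slack +2.362/-2.336; half-tol=0.250, Σhalf²=0.834573
  +H: nom +27.000 → Σnom=-21.370; wc +0.034/-0.034 → slack +2.396/-2.370; half-tol=0.034, Σhalf²=0.835729
  -I: nom -24.100 → Σnom=-45.470; wc +0.431/-0.431 → slack +2.827/-2.801; half-tol=0.431, Σhalf²=1.021490
Nominal = -45.470. Worst-case = [-45.470 - 2.801, -45.470 + 2.827] = [-48.271, -42.643]. RSS = √1.021490 = 1.011.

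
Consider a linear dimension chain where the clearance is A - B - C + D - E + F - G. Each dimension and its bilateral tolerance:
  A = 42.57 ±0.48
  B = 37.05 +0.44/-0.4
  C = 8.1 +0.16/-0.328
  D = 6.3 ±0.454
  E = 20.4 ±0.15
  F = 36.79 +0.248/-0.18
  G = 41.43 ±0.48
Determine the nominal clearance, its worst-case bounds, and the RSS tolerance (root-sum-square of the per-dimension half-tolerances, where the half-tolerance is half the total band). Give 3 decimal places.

Stack each dimension's contribution:
  +A: nom +42.570 → Σnom=42.570; wc +0.480/-0.480 → slack +0.480/-0.480; half-tol=0.480, Σhalf²=0.230400
  -B: nom -37.050 → Σnom=5.520; wc +0.400/-0.440 → slack +0.880/-0.920; half-tol=0.420, Σhalf²=0.406800
  -C: nom -8.100 → Σnom=-2.580; wc +0.328/-0.160 → slack +1.208/-1.080; half-tol=0.244, Σhalf²=0.466336
  +D: nom +6.300 → Σnom=3.720; wc +0.454/-0.454 → slack +1.662/-1.534; half-tol=0.454, Σhalf²=0.672452
  -E: nom -20.400 → Σnom=-16.680; wc +0.150/-0.150 → slack +1.812/-1.684; half-tol=0.150, Σhalf²=0.694952
  +F: nom +36.790 → Σnom=20.110; wc +0.248/-0.180 → slack +2.060/-1.864; half-tol=0.214, Σhalf²=0.740748
  -G: nom -41.430 → Σnom=-21.320; wc +0.480/-0.480 → slack +2.540/-2.344; half-tol=0.480, Σhalf²=0.971148
Nominal = -21.320. Worst-case = [-21.320 - 2.344, -21.320 + 2.540] = [-23.664, -18.780]. RSS = √0.971148 = 0.985.

nominal=-21.320 wc=[-23.664,-18.780] rss=0.985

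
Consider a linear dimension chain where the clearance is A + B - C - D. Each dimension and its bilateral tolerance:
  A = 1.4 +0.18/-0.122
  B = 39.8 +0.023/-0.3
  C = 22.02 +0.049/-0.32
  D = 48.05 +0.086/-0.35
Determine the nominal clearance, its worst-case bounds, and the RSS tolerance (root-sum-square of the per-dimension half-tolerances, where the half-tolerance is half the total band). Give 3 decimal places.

Stack each dimension's contribution:
  +A: nom +1.400 → Σnom=1.400; wc +0.180/-0.122 → slack +0.180/-0.122; half-tol=0.151, Σhalf²=0.022801
  +B: nom +39.800 → Σnom=41.200; wc +0.023/-0.300 → slack +0.203/-0.422; half-tol=0.162, Σhalf²=0.048883
  -C: nom -22.020 → Σnom=19.180; wc +0.320/-0.049 → slack +0.523/-0.471; half-tol=0.184, Σhalf²=0.082924
  -D: nom -48.050 → Σnom=-28.870; wc +0.350/-0.086 → slack +0.873/-0.557; half-tol=0.218, Σhalf²=0.130447
Nominal = -28.870. Worst-case = [-28.870 - 0.557, -28.870 + 0.873] = [-29.427, -27.997]. RSS = √0.130447 = 0.361.

nominal=-28.870 wc=[-29.427,-27.997] rss=0.361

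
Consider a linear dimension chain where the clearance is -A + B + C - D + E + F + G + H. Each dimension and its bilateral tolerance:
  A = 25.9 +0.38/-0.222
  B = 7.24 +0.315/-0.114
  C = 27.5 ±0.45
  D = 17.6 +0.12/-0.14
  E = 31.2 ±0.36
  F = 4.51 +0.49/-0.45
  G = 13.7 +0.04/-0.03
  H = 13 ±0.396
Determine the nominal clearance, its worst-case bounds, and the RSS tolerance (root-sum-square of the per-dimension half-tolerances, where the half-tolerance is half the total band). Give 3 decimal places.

nominal=53.650 wc=[51.350,56.063] rss=0.930

Stack each dimension's contribution:
  -A: nom -25.900 → Σnom=-25.900; wc +0.222/-0.380 → slack +0.222/-0.380; half-tol=0.301, Σhalf²=0.090601
  +B: nom +7.240 → Σnom=-18.660; wc +0.315/-0.114 → slack +0.537/-0.494; half-tol=0.214, Σhalf²=0.136611
  +C: nom +27.500 → Σnom=8.840; wc +0.450/-0.450 → slack +0.987/-0.944; half-tol=0.450, Σhalf²=0.339111
  -D: nom -17.600 → Σnom=-8.760; wc +0.140/-0.120 → slack +1.127/-1.064; half-tol=0.130, Σhalf²=0.356011
  +E: nom +31.200 → Σnom=22.440; wc +0.360/-0.360 → slack +1.487/-1.424; half-tol=0.360, Σhalf²=0.485611
  +F: nom +4.510 → Σnom=26.950; wc +0.490/-0.450 → slack +1.977/-1.874; half-tol=0.470, Σhalf²=0.706511
  +G: nom +13.700 → Σnom=40.650; wc +0.040/-0.030 → slack +2.017/-1.904; half-tol=0.035, Σhalf²=0.707736
  +H: nom +13.000 → Σnom=53.650; wc +0.396/-0.396 → slack +2.413/-2.300; half-tol=0.396, Σhalf²=0.864552
Nominal = 53.650. Worst-case = [53.650 - 2.300, 53.650 + 2.413] = [51.350, 56.063]. RSS = √0.864552 = 0.930.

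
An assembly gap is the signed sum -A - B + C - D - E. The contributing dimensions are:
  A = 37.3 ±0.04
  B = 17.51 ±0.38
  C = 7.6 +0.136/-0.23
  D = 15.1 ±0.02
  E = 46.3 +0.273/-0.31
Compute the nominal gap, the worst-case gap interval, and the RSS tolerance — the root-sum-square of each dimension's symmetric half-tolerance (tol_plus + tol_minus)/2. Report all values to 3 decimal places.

Stack each dimension's contribution:
  -A: nom -37.300 → Σnom=-37.300; wc +0.040/-0.040 → slack +0.040/-0.040; half-tol=0.040, Σhalf²=0.001600
  -B: nom -17.510 → Σnom=-54.810; wc +0.380/-0.380 → slack +0.420/-0.420; half-tol=0.380, Σhalf²=0.146000
  +C: nom +7.600 → Σnom=-47.210; wc +0.136/-0.230 → slack +0.556/-0.650; half-tol=0.183, Σhalf²=0.179489
  -D: nom -15.100 → Σnom=-62.310; wc +0.020/-0.020 → slack +0.576/-0.670; half-tol=0.020, Σhalf²=0.179889
  -E: nom -46.300 → Σnom=-108.610; wc +0.310/-0.273 → slack +0.886/-0.943; half-tol=0.291, Σhalf²=0.264861
Nominal = -108.610. Worst-case = [-108.610 - 0.943, -108.610 + 0.886] = [-109.553, -107.724]. RSS = √0.264861 = 0.515.

nominal=-108.610 wc=[-109.553,-107.724] rss=0.515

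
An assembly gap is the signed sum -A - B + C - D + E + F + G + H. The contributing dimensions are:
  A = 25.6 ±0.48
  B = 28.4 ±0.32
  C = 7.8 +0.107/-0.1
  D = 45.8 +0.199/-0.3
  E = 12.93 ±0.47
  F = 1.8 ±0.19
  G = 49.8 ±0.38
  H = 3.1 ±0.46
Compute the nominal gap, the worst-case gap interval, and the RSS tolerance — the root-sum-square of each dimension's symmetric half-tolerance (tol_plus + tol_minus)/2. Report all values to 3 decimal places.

Stack each dimension's contribution:
  -A: nom -25.600 → Σnom=-25.600; wc +0.480/-0.480 → slack +0.480/-0.480; half-tol=0.480, Σhalf²=0.230400
  -B: nom -28.400 → Σnom=-54.000; wc +0.320/-0.320 → slack +0.800/-0.800; half-tol=0.320, Σhalf²=0.332800
  +C: nom +7.800 → Σnom=-46.200; wc +0.107/-0.100 → slack +0.907/-0.900; half-tol=0.104, Σhalf²=0.343512
  -D: nom -45.800 → Σnom=-92.000; wc +0.300/-0.199 → slack +1.207/-1.099; half-tol=0.249, Σhalf²=0.405762
  +E: nom +12.930 → Σnom=-79.070; wc +0.470/-0.470 → slack +1.677/-1.569; half-tol=0.470, Σhalf²=0.626662
  +F: nom +1.800 → Σnom=-77.270; wc +0.190/-0.190 → slack +1.867/-1.759; half-tol=0.190, Σhalf²=0.662762
  +G: nom +49.800 → Σnom=-27.470; wc +0.380/-0.380 → slack +2.247/-2.139; half-tol=0.380, Σhalf²=0.807162
  +H: nom +3.100 → Σnom=-24.370; wc +0.460/-0.460 → slack +2.707/-2.599; half-tol=0.460, Σhalf²=1.018762
Nominal = -24.370. Worst-case = [-24.370 - 2.599, -24.370 + 2.707] = [-26.969, -21.663]. RSS = √1.018762 = 1.009.

nominal=-24.370 wc=[-26.969,-21.663] rss=1.009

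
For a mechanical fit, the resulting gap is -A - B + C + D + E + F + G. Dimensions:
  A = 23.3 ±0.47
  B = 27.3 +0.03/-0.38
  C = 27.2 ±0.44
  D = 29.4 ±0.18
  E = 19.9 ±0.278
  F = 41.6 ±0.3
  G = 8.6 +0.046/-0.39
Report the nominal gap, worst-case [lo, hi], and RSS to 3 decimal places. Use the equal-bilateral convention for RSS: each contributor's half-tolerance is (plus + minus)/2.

nominal=76.100 wc=[74.012,78.194] rss=0.839

Stack each dimension's contribution:
  -A: nom -23.300 → Σnom=-23.300; wc +0.470/-0.470 → slack +0.470/-0.470; half-tol=0.470, Σhalf²=0.220900
  -B: nom -27.300 → Σnom=-50.600; wc +0.380/-0.030 → slack +0.850/-0.500; half-tol=0.205, Σhalf²=0.262925
  +C: nom +27.200 → Σnom=-23.400; wc +0.440/-0.440 → slack +1.290/-0.940; half-tol=0.440, Σhalf²=0.456525
  +D: nom +29.400 → Σnom=6.000; wc +0.180/-0.180 → slack +1.470/-1.120; half-tol=0.180, Σhalf²=0.488925
  +E: nom +19.900 → Σnom=25.900; wc +0.278/-0.278 → slack +1.748/-1.398; half-tol=0.278, Σhalf²=0.566209
  +F: nom +41.600 → Σnom=67.500; wc +0.300/-0.300 → slack +2.048/-1.698; half-tol=0.300, Σhalf²=0.656209
  +G: nom +8.600 → Σnom=76.100; wc +0.046/-0.390 → slack +2.094/-2.088; half-tol=0.218, Σhalf²=0.703733
Nominal = 76.100. Worst-case = [76.100 - 2.088, 76.100 + 2.094] = [74.012, 78.194]. RSS = √0.703733 = 0.839.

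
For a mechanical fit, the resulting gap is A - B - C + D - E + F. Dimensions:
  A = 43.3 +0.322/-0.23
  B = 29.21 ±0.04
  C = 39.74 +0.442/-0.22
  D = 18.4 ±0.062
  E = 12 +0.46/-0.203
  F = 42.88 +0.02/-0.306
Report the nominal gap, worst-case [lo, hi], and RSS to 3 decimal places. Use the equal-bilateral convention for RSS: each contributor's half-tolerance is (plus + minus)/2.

nominal=23.630 wc=[22.090,24.497] rss=0.572

Stack each dimension's contribution:
  +A: nom +43.300 → Σnom=43.300; wc +0.322/-0.230 → slack +0.322/-0.230; half-tol=0.276, Σhalf²=0.076176
  -B: nom -29.210 → Σnom=14.090; wc +0.040/-0.040 → slack +0.362/-0.270; half-tol=0.040, Σhalf²=0.077776
  -C: nom -39.740 → Σnom=-25.650; wc +0.220/-0.442 → slack +0.582/-0.712; half-tol=0.331, Σhalf²=0.187337
  +D: nom +18.400 → Σnom=-7.250; wc +0.062/-0.062 → slack +0.644/-0.774; half-tol=0.062, Σhalf²=0.191181
  -E: nom -12.000 → Σnom=-19.250; wc +0.203/-0.460 → slack +0.847/-1.234; half-tol=0.332, Σhalf²=0.301073
  +F: nom +42.880 → Σnom=23.630; wc +0.020/-0.306 → slack +0.867/-1.540; half-tol=0.163, Σhalf²=0.327642
Nominal = 23.630. Worst-case = [23.630 - 1.540, 23.630 + 0.867] = [22.090, 24.497]. RSS = √0.327642 = 0.572.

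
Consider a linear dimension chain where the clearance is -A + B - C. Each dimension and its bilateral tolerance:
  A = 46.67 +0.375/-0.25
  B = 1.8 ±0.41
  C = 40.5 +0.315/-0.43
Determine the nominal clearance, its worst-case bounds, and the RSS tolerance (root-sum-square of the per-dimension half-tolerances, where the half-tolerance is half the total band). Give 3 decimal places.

nominal=-85.370 wc=[-86.470,-84.280] rss=0.636

Stack each dimension's contribution:
  -A: nom -46.670 → Σnom=-46.670; wc +0.250/-0.375 → slack +0.250/-0.375; half-tol=0.312, Σhalf²=0.097656
  +B: nom +1.800 → Σnom=-44.870; wc +0.410/-0.410 → slack +0.660/-0.785; half-tol=0.410, Σhalf²=0.265756
  -C: nom -40.500 → Σnom=-85.370; wc +0.430/-0.315 → slack +1.090/-1.100; half-tol=0.372, Σhalf²=0.404512
Nominal = -85.370. Worst-case = [-85.370 - 1.100, -85.370 + 1.090] = [-86.470, -84.280]. RSS = √0.404512 = 0.636.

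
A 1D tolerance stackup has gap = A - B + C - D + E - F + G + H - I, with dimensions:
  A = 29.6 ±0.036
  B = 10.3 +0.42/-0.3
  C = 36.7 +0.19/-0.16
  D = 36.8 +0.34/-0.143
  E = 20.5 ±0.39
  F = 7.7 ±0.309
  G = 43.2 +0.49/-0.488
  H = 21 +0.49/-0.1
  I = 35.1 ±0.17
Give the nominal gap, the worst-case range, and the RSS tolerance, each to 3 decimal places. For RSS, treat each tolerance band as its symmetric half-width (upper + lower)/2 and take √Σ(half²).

nominal=61.100 wc=[58.687,63.618] rss=0.907

Stack each dimension's contribution:
  +A: nom +29.600 → Σnom=29.600; wc +0.036/-0.036 → slack +0.036/-0.036; half-tol=0.036, Σhalf²=0.001296
  -B: nom -10.300 → Σnom=19.300; wc +0.300/-0.420 → slack +0.336/-0.456; half-tol=0.360, Σhalf²=0.130896
  +C: nom +36.700 → Σnom=56.000; wc +0.190/-0.160 → slack +0.526/-0.616; half-tol=0.175, Σhalf²=0.161521
  -D: nom -36.800 → Σnom=19.200; wc +0.143/-0.340 → slack +0.669/-0.956; half-tol=0.241, Σhalf²=0.219843
  +E: nom +20.500 → Σnom=39.700; wc +0.390/-0.390 → slack +1.059/-1.346; half-tol=0.390, Σhalf²=0.371943
  -F: nom -7.700 → Σnom=32.000; wc +0.309/-0.309 → slack +1.368/-1.655; half-tol=0.309, Σhalf²=0.467424
  +G: nom +43.200 → Σnom=75.200; wc +0.490/-0.488 → slack +1.858/-2.143; half-tol=0.489, Σhalf²=0.706545
  +H: nom +21.000 → Σnom=96.200; wc +0.490/-0.100 → slack +2.348/-2.243; half-tol=0.295, Σhalf²=0.793570
  -I: nom -35.100 → Σnom=61.100; wc +0.170/-0.170 → slack +2.518/-2.413; half-tol=0.170, Σhalf²=0.822470
Nominal = 61.100. Worst-case = [61.100 - 2.413, 61.100 + 2.518] = [58.687, 63.618]. RSS = √0.822470 = 0.907.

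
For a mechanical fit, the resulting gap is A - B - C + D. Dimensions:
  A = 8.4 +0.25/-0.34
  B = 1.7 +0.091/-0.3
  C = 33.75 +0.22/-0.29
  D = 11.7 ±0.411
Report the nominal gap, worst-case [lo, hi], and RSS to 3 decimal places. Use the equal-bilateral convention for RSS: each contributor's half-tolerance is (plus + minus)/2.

nominal=-15.350 wc=[-16.412,-14.099] rss=0.599

Stack each dimension's contribution:
  +A: nom +8.400 → Σnom=8.400; wc +0.250/-0.340 → slack +0.250/-0.340; half-tol=0.295, Σhalf²=0.087025
  -B: nom -1.700 → Σnom=6.700; wc +0.300/-0.091 → slack +0.550/-0.431; half-tol=0.196, Σhalf²=0.125245
  -C: nom -33.750 → Σnom=-27.050; wc +0.290/-0.220 → slack +0.840/-0.651; half-tol=0.255, Σhalf²=0.190270
  +D: nom +11.700 → Σnom=-15.350; wc +0.411/-0.411 → slack +1.251/-1.062; half-tol=0.411, Σhalf²=0.359191
Nominal = -15.350. Worst-case = [-15.350 - 1.062, -15.350 + 1.251] = [-16.412, -14.099]. RSS = √0.359191 = 0.599.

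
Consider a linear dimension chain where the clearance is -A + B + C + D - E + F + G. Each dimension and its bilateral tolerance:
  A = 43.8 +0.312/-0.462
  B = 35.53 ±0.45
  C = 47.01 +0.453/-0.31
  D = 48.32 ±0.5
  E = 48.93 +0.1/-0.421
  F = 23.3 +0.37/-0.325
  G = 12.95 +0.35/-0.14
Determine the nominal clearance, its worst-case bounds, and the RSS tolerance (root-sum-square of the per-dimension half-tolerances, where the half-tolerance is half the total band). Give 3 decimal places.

nominal=74.380 wc=[72.243,77.386] rss=0.998

Stack each dimension's contribution:
  -A: nom -43.800 → Σnom=-43.800; wc +0.462/-0.312 → slack +0.462/-0.312; half-tol=0.387, Σhalf²=0.149769
  +B: nom +35.530 → Σnom=-8.270; wc +0.450/-0.450 → slack +0.912/-0.762; half-tol=0.450, Σhalf²=0.352269
  +C: nom +47.010 → Σnom=38.740; wc +0.453/-0.310 → slack +1.365/-1.072; half-tol=0.382, Σhalf²=0.497811
  +D: nom +48.320 → Σnom=87.060; wc +0.500/-0.500 → slack +1.865/-1.572; half-tol=0.500, Σhalf²=0.747811
  -E: nom -48.930 → Σnom=38.130; wc +0.421/-0.100 → slack +2.286/-1.672; half-tol=0.261, Σhalf²=0.815672
  +F: nom +23.300 → Σnom=61.430; wc +0.370/-0.325 → slack +2.656/-1.997; half-tol=0.348, Σhalf²=0.936428
  +G: nom +12.950 → Σnom=74.380; wc +0.350/-0.140 → slack +3.006/-2.137; half-tol=0.245, Σhalf²=0.996453
Nominal = 74.380. Worst-case = [74.380 - 2.137, 74.380 + 3.006] = [72.243, 77.386]. RSS = √0.996453 = 0.998.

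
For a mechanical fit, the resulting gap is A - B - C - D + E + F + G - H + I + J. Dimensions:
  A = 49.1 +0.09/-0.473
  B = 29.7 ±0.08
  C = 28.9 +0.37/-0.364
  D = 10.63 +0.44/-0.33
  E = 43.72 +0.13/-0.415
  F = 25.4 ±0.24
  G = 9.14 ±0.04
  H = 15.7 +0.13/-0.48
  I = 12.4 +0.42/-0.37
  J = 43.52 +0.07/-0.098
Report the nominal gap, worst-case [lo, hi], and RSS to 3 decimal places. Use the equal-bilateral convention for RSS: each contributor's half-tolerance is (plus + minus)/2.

nominal=98.350 wc=[95.694,100.594] rss=0.871

Stack each dimension's contribution:
  +A: nom +49.100 → Σnom=49.100; wc +0.090/-0.473 → slack +0.090/-0.473; half-tol=0.281, Σhalf²=0.079242
  -B: nom -29.700 → Σnom=19.400; wc +0.080/-0.080 → slack +0.170/-0.553; half-tol=0.080, Σhalf²=0.085642
  -C: nom -28.900 → Σnom=-9.500; wc +0.364/-0.370 → slack +0.534/-0.923; half-tol=0.367, Σhalf²=0.220331
  -D: nom -10.630 → Σnom=-20.130; wc +0.330/-0.440 → slack +0.864/-1.363; half-tol=0.385, Σhalf²=0.368556
  +E: nom +43.720 → Σnom=23.590; wc +0.130/-0.415 → slack +0.994/-1.778; half-tol=0.272, Σhalf²=0.442812
  +F: nom +25.400 → Σnom=48.990; wc +0.240/-0.240 → slack +1.234/-2.018; half-tol=0.240, Σhalf²=0.500412
  +G: nom +9.140 → Σnom=58.130; wc +0.040/-0.040 → slack +1.274/-2.058; half-tol=0.040, Σhalf²=0.502012
  -H: nom -15.700 → Σnom=42.430; wc +0.480/-0.130 → slack +1.754/-2.188; half-tol=0.305, Σhalf²=0.595037
  +I: nom +12.400 → Σnom=54.830; wc +0.420/-0.370 → slack +2.174/-2.558; half-tol=0.395, Σhalf²=0.751062
  +J: nom +43.520 → Σnom=98.350; wc +0.070/-0.098 → slack +2.244/-2.656; half-tol=0.084, Σhalf²=0.758118
Nominal = 98.350. Worst-case = [98.350 - 2.656, 98.350 + 2.244] = [95.694, 100.594]. RSS = √0.758118 = 0.871.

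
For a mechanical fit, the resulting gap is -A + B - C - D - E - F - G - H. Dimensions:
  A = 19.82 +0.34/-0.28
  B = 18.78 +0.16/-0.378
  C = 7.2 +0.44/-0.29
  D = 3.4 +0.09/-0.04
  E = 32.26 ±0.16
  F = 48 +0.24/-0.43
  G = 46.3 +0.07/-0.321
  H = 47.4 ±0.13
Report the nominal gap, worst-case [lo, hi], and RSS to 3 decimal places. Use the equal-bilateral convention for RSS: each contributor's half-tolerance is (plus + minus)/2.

nominal=-185.600 wc=[-187.448,-183.789] rss=0.706

Stack each dimension's contribution:
  -A: nom -19.820 → Σnom=-19.820; wc +0.280/-0.340 → slack +0.280/-0.340; half-tol=0.310, Σhalf²=0.096100
  +B: nom +18.780 → Σnom=-1.040; wc +0.160/-0.378 → slack +0.440/-0.718; half-tol=0.269, Σhalf²=0.168461
  -C: nom -7.200 → Σnom=-8.240; wc +0.290/-0.440 → slack +0.730/-1.158; half-tol=0.365, Σhalf²=0.301686
  -D: nom -3.400 → Σnom=-11.640; wc +0.040/-0.090 → slack +0.770/-1.248; half-tol=0.065, Σhalf²=0.305911
  -E: nom -32.260 → Σnom=-43.900; wc +0.160/-0.160 → slack +0.930/-1.408; half-tol=0.160, Σhalf²=0.331511
  -F: nom -48.000 → Σnom=-91.900; wc +0.430/-0.240 → slack +1.360/-1.648; half-tol=0.335, Σhalf²=0.443736
  -G: nom -46.300 → Σnom=-138.200; wc +0.321/-0.070 → slack +1.681/-1.718; half-tol=0.196, Σhalf²=0.481956
  -H: nom -47.400 → Σnom=-185.600; wc +0.130/-0.130 → slack +1.811/-1.848; half-tol=0.130, Σhalf²=0.498856
Nominal = -185.600. Worst-case = [-185.600 - 1.848, -185.600 + 1.811] = [-187.448, -183.789]. RSS = √0.498856 = 0.706.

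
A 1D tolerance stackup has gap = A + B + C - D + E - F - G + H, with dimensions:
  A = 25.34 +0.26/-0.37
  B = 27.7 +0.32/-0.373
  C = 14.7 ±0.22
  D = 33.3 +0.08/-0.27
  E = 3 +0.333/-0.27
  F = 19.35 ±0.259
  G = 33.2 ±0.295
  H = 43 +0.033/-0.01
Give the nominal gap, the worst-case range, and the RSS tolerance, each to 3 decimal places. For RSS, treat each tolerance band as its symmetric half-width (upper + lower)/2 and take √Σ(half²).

Stack each dimension's contribution:
  +A: nom +25.340 → Σnom=25.340; wc +0.260/-0.370 → slack +0.260/-0.370; half-tol=0.315, Σhalf²=0.099225
  +B: nom +27.700 → Σnom=53.040; wc +0.320/-0.373 → slack +0.580/-0.743; half-tol=0.347, Σhalf²=0.219287
  +C: nom +14.700 → Σnom=67.740; wc +0.220/-0.220 → slack +0.800/-0.963; half-tol=0.220, Σhalf²=0.267687
  -D: nom -33.300 → Σnom=34.440; wc +0.270/-0.080 → slack +1.070/-1.043; half-tol=0.175, Σhalf²=0.298312
  +E: nom +3.000 → Σnom=37.440; wc +0.333/-0.270 → slack +1.403/-1.313; half-tol=0.301, Σhalf²=0.389215
  -F: nom -19.350 → Σnom=18.090; wc +0.259/-0.259 → slack +1.662/-1.572; half-tol=0.259, Σhalf²=0.456296
  -G: nom -33.200 → Σnom=-15.110; wc +0.295/-0.295 → slack +1.957/-1.867; half-tol=0.295, Σhalf²=0.543320
  +H: nom +43.000 → Σnom=27.890; wc +0.033/-0.010 → slack +1.990/-1.877; half-tol=0.022, Σhalf²=0.543783
Nominal = 27.890. Worst-case = [27.890 - 1.877, 27.890 + 1.990] = [26.013, 29.880]. RSS = √0.543783 = 0.737.

nominal=27.890 wc=[26.013,29.880] rss=0.737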